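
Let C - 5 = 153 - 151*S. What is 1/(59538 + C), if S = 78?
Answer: 1/47918 ≈ 2.0869e-5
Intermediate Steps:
C = -11620 (C = 5 + (153 - 151*78) = 5 + (153 - 11778) = 5 - 11625 = -11620)
1/(59538 + C) = 1/(59538 - 11620) = 1/47918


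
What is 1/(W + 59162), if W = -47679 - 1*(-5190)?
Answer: 1/16673 ≈ 5.9977e-5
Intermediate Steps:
W = -42489 (W = -47679 + 5190 = -42489)
1/(W + 59162) = 1/(-42489 + 59162) = 1/16673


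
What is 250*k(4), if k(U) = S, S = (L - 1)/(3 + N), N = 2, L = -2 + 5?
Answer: 100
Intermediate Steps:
L = 3
S = ⅖ (S = (3 - 1)/(3 + 2) = 2/5 = 2*(⅕) = ⅖ ≈ 0.40000)
k(U) = ⅖
250*k(4) = 250*(⅖) = 100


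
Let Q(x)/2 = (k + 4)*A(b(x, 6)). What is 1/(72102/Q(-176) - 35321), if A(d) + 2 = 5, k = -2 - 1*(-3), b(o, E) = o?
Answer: -5/164588 ≈ -3.0379e-5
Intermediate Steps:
k = 1 (k = -2 + 3 = 1)
A(d) = 3 (A(d) = -2 + 5 = 3)
Q(x) = 30 (Q(x) = 2*((1 + 4)*3) = 2*(5*3) = 2*15 = 30)
1/(72102/Q(-176) - 35321) = 1/(72102/30 - 35321) = 1/(72102*(1/30) - 35321) = 1/(12017/5 - 35321) = 1/(-164588/5) = -5/164588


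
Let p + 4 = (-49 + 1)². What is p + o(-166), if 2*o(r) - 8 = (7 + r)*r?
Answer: 15501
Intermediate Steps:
o(r) = 4 + r*(7 + r)/2 (o(r) = 4 + ((7 + r)*r)/2 = 4 + (r*(7 + r))/2 = 4 + r*(7 + r)/2)
p = 2300 (p = -4 + (-49 + 1)² = -4 + (-48)² = -4 + 2304 = 2300)
p + o(-166) = 2300 + (4 + (½)*(-166)² + (7/2)*(-166)) = 2300 + (4 + (½)*27556 - 581) = 2300 + (4 + 13778 - 581) = 2300 + 13201 = 15501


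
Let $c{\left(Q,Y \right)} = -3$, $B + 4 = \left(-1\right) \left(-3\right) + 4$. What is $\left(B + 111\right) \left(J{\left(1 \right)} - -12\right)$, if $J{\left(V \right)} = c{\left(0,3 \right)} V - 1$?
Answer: $912$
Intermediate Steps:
$B = 3$ ($B = -4 + \left(\left(-1\right) \left(-3\right) + 4\right) = -4 + \left(3 + 4\right) = -4 + 7 = 3$)
$J{\left(V \right)} = -1 - 3 V$ ($J{\left(V \right)} = - 3 V - 1 = -1 - 3 V$)
$\left(B + 111\right) \left(J{\left(1 \right)} - -12\right) = \left(3 + 111\right) \left(\left(-1 - 3\right) - -12\right) = 114 \left(\left(-1 - 3\right) + 12\right) = 114 \left(-4 + 12\right) = 114 \cdot 8 = 912$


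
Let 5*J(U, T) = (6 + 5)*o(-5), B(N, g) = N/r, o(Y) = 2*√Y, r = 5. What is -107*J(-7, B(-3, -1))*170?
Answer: -80036*I*√5 ≈ -1.7897e+5*I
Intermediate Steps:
B(N, g) = N/5
J(U, T) = 22*I*√5/5 (J(U, T) = ((6 + 5)*(2*√(-5)))/5 = (11*(2*(I*√5)))/5 = (11*(2*I*√5))/5 = (22*I*√5)/5 = 22*I*√5/5)
-107*J(-7, B(-3, -1))*170 = -2354*I*√5/5*170 = -80036*I*√5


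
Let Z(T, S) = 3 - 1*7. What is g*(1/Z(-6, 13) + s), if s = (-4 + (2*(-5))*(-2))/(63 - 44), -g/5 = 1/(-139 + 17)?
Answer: 225/9272 ≈ 0.024267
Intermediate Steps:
Z(T, S) = -4 (Z(T, S) = 3 - 7 = -4)
g = 5/122 (g = -5/(-139 + 17) = -5/(-122) = -5*(-1/122) = 5/122 ≈ 0.040984)
s = 16/19 (s = (-4 - 10*(-2))/19 = (-4 + 20)*(1/19) = 16*(1/19) = 16/19 ≈ 0.84210)
g*(1/Z(-6, 13) + s) = 5*(1/(-4) + 16/19)/122 = 5*(-1/4 + 16/19)/122 = (5/122)*(45/76) = 225/9272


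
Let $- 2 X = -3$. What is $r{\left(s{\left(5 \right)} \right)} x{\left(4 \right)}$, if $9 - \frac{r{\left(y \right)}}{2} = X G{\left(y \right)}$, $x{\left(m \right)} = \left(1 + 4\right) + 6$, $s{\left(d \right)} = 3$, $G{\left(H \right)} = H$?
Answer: $99$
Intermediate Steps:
$X = \frac{3}{2}$ ($X = \left(- \frac{1}{2}\right) \left(-3\right) = \frac{3}{2} \approx 1.5$)
$x{\left(m \right)} = 11$ ($x{\left(m \right)} = 5 + 6 = 11$)
$r{\left(y \right)} = 18 - 3 y$ ($r{\left(y \right)} = 18 - 2 \frac{3 y}{2} = 18 - 3 y$)
$r{\left(s{\left(5 \right)} \right)} x{\left(4 \right)} = \left(18 - 9\right) 11 = 9 \cdot 11 = 99$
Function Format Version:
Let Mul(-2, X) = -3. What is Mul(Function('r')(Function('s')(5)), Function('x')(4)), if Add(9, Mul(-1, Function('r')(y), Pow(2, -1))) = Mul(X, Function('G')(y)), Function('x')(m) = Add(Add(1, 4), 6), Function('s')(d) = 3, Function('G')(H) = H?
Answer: 99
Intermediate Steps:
X = Rational(3, 2) (X = Mul(Rational(-1, 2), -3) = Rational(3, 2) ≈ 1.5000)
Function('x')(m) = 11 (Function('x')(m) = Add(5, 6) = 11)
Function('r')(y) = Add(18, Mul(-3, y)) (Function('r')(y) = Add(18, Mul(-2, Mul(Rational(3, 2), y))) = Add(18, Mul(-3, y)))
Mul(Function('r')(Function('s')(5)), Function('x')(4)) = Mul(Add(18, Mul(-3, 3)), 11) = Mul(Add(18, -9), 11) = Mul(9, 11) = 99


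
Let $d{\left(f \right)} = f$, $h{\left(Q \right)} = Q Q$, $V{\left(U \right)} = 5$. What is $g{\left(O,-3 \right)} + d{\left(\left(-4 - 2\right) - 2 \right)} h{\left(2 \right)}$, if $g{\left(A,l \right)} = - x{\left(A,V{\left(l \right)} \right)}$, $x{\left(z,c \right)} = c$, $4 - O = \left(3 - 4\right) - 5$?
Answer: $-37$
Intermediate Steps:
$O = 10$ ($O = 4 - \left(\left(3 - 4\right) - 5\right) = 4 - \left(-1 - 5\right) = 4 - -6 = 4 + 6 = 10$)
$h{\left(Q \right)} = Q^{2}$
$g{\left(A,l \right)} = -5$ ($g{\left(A,l \right)} = \left(-1\right) 5 = -5$)
$g{\left(O,-3 \right)} + d{\left(\left(-4 - 2\right) - 2 \right)} h{\left(2 \right)} = -5 + \left(\left(-4 - 2\right) - 2\right) 2^{2} = -5 + \left(-6 - 2\right) 4 = -5 - 32 = -37$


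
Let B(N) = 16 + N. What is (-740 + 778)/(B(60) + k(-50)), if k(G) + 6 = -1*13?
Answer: ⅔ ≈ 0.66667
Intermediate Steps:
k(G) = -19 (k(G) = -6 - 1*13 = -6 - 13 = -19)
(-740 + 778)/(B(60) + k(-50)) = (-740 + 778)/((16 + 60) - 19) = 38/(76 - 19) = 38/57 = 38*(1/57) = ⅔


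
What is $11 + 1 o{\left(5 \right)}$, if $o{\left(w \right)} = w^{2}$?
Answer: $36$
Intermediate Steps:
$11 + 1 o{\left(5 \right)} = 11 + 1 \cdot 5^{2} = 11 + 1 \cdot 25 = 11 + 25 = 36$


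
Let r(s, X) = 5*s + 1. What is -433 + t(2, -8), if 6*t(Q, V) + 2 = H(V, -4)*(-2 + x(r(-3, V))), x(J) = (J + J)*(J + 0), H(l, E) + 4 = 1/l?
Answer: -16835/24 ≈ -701.46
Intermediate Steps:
H(l, E) = -4 + 1/l
r(s, X) = 1 + 5*s
x(J) = 2*J² (x(J) = (2*J)*J = 2*J²)
t(Q, V) = -781/3 + 65/V (t(Q, V) = -⅓ + ((-4 + 1/V)*(-2 + 2*(1 + 5*(-3))²))/6 = -⅓ + ((-4 + 1/V)*(-2 + 2*(1 - 15)²))/6 = -⅓ + ((-4 + 1/V)*(-2 + 2*(-14)²))/6 = -⅓ + ((-4 + 1/V)*(-2 + 2*196))/6 = -⅓ + ((-4 + 1/V)*(-2 + 392))/6 = -⅓ + ((-4 + 1/V)*390)/6 = -⅓ + (-1560 + 390/V)/6 = -⅓ + (-260 + 65/V) = -781/3 + 65/V)
-433 + t(2, -8) = -433 + (-781/3 + 65/(-8)) = -433 + (-781/3 + 65*(-⅛)) = -433 + (-781/3 - 65/8) = -433 - 6443/24 = -16835/24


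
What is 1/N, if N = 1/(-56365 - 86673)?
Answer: -143038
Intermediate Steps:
N = -1/143038 (N = 1/(-143038) = -1/143038 ≈ -6.9911e-6)
1/N = 1/(-1/143038) = -143038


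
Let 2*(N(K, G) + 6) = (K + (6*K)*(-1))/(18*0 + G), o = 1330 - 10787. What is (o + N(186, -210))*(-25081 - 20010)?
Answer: 5972348041/14 ≈ 4.2660e+8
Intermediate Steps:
o = -9457
N(K, G) = -6 - 5*K/(2*G) (N(K, G) = -6 + ((K + (6*K)*(-1))/(18*0 + G))/2 = -6 + ((K - 6*K)/(0 + G))/2 = -6 + ((-5*K)/G)/2 = -6 + (-5*K/G)/2 = -6 - 5*K/(2*G))
(o + N(186, -210))*(-25081 - 20010) = (-9457 + (-6 - 5/2*186/(-210)))*(-25081 - 20010) = (-9457 + (-6 - 5/2*186*(-1/210)))*(-45091) = (-9457 + (-6 + 31/14))*(-45091) = (-9457 - 53/14)*(-45091) = -132451/14*(-45091) = 5972348041/14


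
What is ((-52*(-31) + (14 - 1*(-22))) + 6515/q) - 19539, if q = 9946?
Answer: -177937371/9946 ≈ -17890.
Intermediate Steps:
((-52*(-31) + (14 - 1*(-22))) + 6515/q) - 19539 = ((-52*(-31) + (14 - 1*(-22))) + 6515/9946) - 19539 = ((1612 + (14 + 22)) + 6515*(1/9946)) - 19539 = ((1612 + 36) + 6515/9946) - 19539 = (1648 + 6515/9946) - 19539 = 16397523/9946 - 19539 = -177937371/9946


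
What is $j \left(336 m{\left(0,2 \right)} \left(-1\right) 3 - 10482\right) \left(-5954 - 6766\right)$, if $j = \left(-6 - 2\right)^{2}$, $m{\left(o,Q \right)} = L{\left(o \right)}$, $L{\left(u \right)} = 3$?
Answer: $10994964480$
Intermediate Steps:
$m{\left(o,Q \right)} = 3$
$j = 64$ ($j = \left(-6 - 2\right)^{2} = \left(-8\right)^{2} = 64$)
$j \left(336 m{\left(0,2 \right)} \left(-1\right) 3 - 10482\right) \left(-5954 - 6766\right) = 64 \left(336 \cdot 3 \left(-1\right) 3 - 10482\right) \left(-5954 - 6766\right) = 64 \left(336 \left(\left(-3\right) 3\right) - 10482\right) \left(-12720\right) = 64 \left(336 \left(-9\right) - 10482\right) \left(-12720\right) = 64 \left(-3024 - 10482\right) \left(-12720\right) = 64 \left(\left(-13506\right) \left(-12720\right)\right) = 64 \cdot 171796320 = 10994964480$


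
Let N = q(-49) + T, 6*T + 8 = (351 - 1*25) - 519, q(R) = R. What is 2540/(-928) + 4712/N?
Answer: -2291143/38280 ≈ -59.852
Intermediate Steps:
T = -67/2 (T = -4/3 + ((351 - 1*25) - 519)/6 = -4/3 + ((351 - 25) - 519)/6 = -4/3 + (326 - 519)/6 = -4/3 + (⅙)*(-193) = -4/3 - 193/6 = -67/2 ≈ -33.500)
N = -165/2 (N = -49 - 67/2 = -165/2 ≈ -82.500)
2540/(-928) + 4712/N = 2540/(-928) + 4712/(-165/2) = 2540*(-1/928) + 4712*(-2/165) = -635/232 - 9424/165 = -2291143/38280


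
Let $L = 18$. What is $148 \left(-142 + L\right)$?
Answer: $-18352$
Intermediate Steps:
$148 \left(-142 + L\right) = 148 \left(-142 + 18\right) = 148 \left(-124\right) = -18352$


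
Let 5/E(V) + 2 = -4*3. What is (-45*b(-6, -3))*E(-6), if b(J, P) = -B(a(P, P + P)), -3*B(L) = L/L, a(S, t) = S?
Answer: 75/14 ≈ 5.3571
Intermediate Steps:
B(L) = -⅓ (B(L) = -L/(3*L) = -⅓*1 = -⅓)
b(J, P) = ⅓ (b(J, P) = -1*(-⅓) = ⅓)
E(V) = -5/14 (E(V) = 5/(-2 - 4*3) = 5/(-2 - 12) = 5/(-14) = 5*(-1/14) = -5/14)
(-45*b(-6, -3))*E(-6) = -45*⅓*(-5/14) = -15*(-5/14) = 75/14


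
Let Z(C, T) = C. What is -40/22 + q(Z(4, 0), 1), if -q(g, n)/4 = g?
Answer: -196/11 ≈ -17.818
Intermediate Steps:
q(g, n) = -4*g
-40/22 + q(Z(4, 0), 1) = -40/22 - 4*4 = (1/22)*(-40) - 16 = -20/11 - 16 = -196/11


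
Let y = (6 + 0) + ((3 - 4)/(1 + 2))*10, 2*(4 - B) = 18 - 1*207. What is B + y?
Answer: 607/6 ≈ 101.17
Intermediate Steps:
B = 197/2 (B = 4 - (18 - 1*207)/2 = 4 - (18 - 207)/2 = 4 - ½*(-189) = 4 + 189/2 = 197/2 ≈ 98.500)
y = 8/3 (y = 6 - 1/3*10 = 6 - 1*⅓*10 = 6 - ⅓*10 = 6 - 10/3 = 8/3 ≈ 2.6667)
B + y = 197/2 + 8/3 = 607/6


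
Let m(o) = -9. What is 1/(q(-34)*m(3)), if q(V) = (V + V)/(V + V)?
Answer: -⅑ ≈ -0.11111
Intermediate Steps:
q(V) = 1 (q(V) = (2*V)/((2*V)) = (2*V)*(1/(2*V)) = 1)
1/(q(-34)*m(3)) = 1/(1*(-9)) = 1/(-9) = -⅑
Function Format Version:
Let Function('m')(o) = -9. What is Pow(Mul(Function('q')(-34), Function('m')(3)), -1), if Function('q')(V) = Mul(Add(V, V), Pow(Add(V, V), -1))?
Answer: Rational(-1, 9) ≈ -0.11111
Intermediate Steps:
Function('q')(V) = 1 (Function('q')(V) = Mul(Mul(2, V), Pow(Mul(2, V), -1)) = Mul(Mul(2, V), Mul(Rational(1, 2), Pow(V, -1))) = 1)
Pow(Mul(Function('q')(-34), Function('m')(3)), -1) = Pow(Mul(1, -9), -1) = Pow(-9, -1) = Rational(-1, 9)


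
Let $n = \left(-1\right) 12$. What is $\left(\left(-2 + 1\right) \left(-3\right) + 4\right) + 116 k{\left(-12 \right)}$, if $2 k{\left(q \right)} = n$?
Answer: $-689$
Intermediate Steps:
$n = -12$
$k{\left(q \right)} = -6$ ($k{\left(q \right)} = \frac{1}{2} \left(-12\right) = -6$)
$\left(\left(-2 + 1\right) \left(-3\right) + 4\right) + 116 k{\left(-12 \right)} = \left(\left(-2 + 1\right) \left(-3\right) + 4\right) + 116 \left(-6\right) = \left(\left(-1\right) \left(-3\right) + 4\right) - 696 = \left(3 + 4\right) - 696 = 7 - 696 = -689$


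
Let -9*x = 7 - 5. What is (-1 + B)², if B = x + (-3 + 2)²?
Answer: 4/81 ≈ 0.049383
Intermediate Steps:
x = -2/9 (x = -(7 - 5)/9 = -⅑*2 = -2/9 ≈ -0.22222)
B = 7/9 (B = -2/9 + (-3 + 2)² = -2/9 + (-1)² = -2/9 + 1 = 7/9 ≈ 0.77778)
(-1 + B)² = (-1 + 7/9)² = (-2/9)² = 4/81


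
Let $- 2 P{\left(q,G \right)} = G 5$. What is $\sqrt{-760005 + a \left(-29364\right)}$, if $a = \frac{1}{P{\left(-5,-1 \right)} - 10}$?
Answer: $\frac{i \sqrt{18902245}}{5} \approx 869.53 i$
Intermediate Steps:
$P{\left(q,G \right)} = - \frac{5 G}{2}$ ($P{\left(q,G \right)} = - \frac{G 5}{2} = - \frac{5 G}{2}$)
$a = - \frac{2}{15}$ ($a = \frac{1}{\left(- \frac{5}{2}\right) \left(-1\right) - 10} = \frac{1}{\frac{5}{2} - 10} = \frac{1}{- \frac{15}{2}} = - \frac{2}{15} \approx -0.13333$)
$\sqrt{-760005 + a \left(-29364\right)} = \sqrt{-760005 - - \frac{19576}{5}} = \sqrt{-760005 + \frac{19576}{5}} = \sqrt{- \frac{3780449}{5}} = \frac{i \sqrt{18902245}}{5}$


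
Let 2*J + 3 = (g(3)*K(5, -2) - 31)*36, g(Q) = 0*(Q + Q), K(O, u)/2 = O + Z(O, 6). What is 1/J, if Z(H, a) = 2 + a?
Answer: -2/1119 ≈ -0.0017873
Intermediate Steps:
K(O, u) = 16 + 2*O (K(O, u) = 2*(O + (2 + 6)) = 2*(O + 8) = 2*(8 + O) = 16 + 2*O)
g(Q) = 0 (g(Q) = 0*(2*Q) = 0)
J = -1119/2 (J = -3/2 + ((0*(16 + 2*5) - 31)*36)/2 = -3/2 + ((0*(16 + 10) - 31)*36)/2 = -3/2 + ((0*26 - 31)*36)/2 = -3/2 + ((0 - 31)*36)/2 = -3/2 + (-31*36)/2 = -3/2 + (½)*(-1116) = -3/2 - 558 = -1119/2 ≈ -559.50)
1/J = 1/(-1119/2) = -2/1119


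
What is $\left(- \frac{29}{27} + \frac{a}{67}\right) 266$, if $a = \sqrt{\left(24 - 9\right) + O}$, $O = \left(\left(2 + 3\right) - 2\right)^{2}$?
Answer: $- \frac{7714}{27} + \frac{532 \sqrt{6}}{67} \approx -266.25$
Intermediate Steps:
$O = 9$ ($O = \left(5 - 2\right)^{2} = 3^{2} = 9$)
$a = 2 \sqrt{6}$ ($a = \sqrt{\left(24 - 9\right) + 9} = \sqrt{15 + 9} = \sqrt{24} = 2 \sqrt{6} \approx 4.899$)
$\left(- \frac{29}{27} + \frac{a}{67}\right) 266 = \left(- \frac{29}{27} + \frac{2 \sqrt{6}}{67}\right) 266 = - \frac{7714}{27} + \frac{532 \sqrt{6}}{67}$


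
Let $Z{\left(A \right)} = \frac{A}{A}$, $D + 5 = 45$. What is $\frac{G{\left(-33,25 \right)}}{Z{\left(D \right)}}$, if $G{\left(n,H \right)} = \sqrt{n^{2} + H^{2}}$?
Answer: $\sqrt{1714} \approx 41.401$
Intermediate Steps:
$D = 40$ ($D = -5 + 45 = 40$)
$Z{\left(A \right)} = 1$
$G{\left(n,H \right)} = \sqrt{H^{2} + n^{2}}$
$\frac{G{\left(-33,25 \right)}}{Z{\left(D \right)}} = \frac{\sqrt{25^{2} + \left(-33\right)^{2}}}{1} = \sqrt{625 + 1089} \cdot 1 = \sqrt{1714} \cdot 1 = \sqrt{1714}$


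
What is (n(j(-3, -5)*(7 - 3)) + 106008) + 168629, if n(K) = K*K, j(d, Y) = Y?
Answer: 275037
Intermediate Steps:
n(K) = K²
(n(j(-3, -5)*(7 - 3)) + 106008) + 168629 = ((-5*(7 - 3))² + 106008) + 168629 = ((-5*4)² + 106008) + 168629 = ((-20)² + 106008) + 168629 = (400 + 106008) + 168629 = 106408 + 168629 = 275037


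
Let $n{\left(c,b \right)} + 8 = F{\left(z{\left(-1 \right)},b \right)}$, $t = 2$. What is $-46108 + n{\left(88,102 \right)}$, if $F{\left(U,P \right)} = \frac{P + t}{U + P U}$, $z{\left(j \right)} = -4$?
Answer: $- \frac{4749974}{103} \approx -46116.0$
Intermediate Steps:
$F{\left(U,P \right)} = \frac{2 + P}{U + P U}$ ($F{\left(U,P \right)} = \frac{P + 2}{U + P U} = \frac{2 + P}{U + P U}$)
$n{\left(c,b \right)} = -8 - \frac{2 + b}{4 \left(1 + b\right)}$ ($n{\left(c,b \right)} = -8 + \frac{2 + b}{\left(-4\right) \left(1 + b\right)} = -8 - \frac{2 + b}{4 \left(1 + b\right)}$)
$-46108 + n{\left(88,102 \right)} = -46108 + \frac{-34 - 3366}{4 \left(1 + 102\right)} = -46108 + \frac{-34 - 3366}{4 \cdot 103} = -46108 + \frac{1}{4} \cdot \frac{1}{103} \left(-3400\right) = -46108 - \frac{850}{103} = - \frac{4749974}{103}$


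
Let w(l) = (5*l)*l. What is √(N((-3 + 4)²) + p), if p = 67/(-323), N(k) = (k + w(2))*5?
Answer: 2*√2733226/323 ≈ 10.237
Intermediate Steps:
w(l) = 5*l²
N(k) = 100 + 5*k (N(k) = (k + 5*2²)*5 = (k + 5*4)*5 = (k + 20)*5 = (20 + k)*5 = 100 + 5*k)
p = -67/323 (p = 67*(-1/323) = -67/323 ≈ -0.20743)
√(N((-3 + 4)²) + p) = √((100 + 5*(-3 + 4)²) - 67/323) = √((100 + 5*1²) - 67/323) = √((100 + 5*1) - 67/323) = √((100 + 5) - 67/323) = √(105 - 67/323) = √(33848/323) = 2*√2733226/323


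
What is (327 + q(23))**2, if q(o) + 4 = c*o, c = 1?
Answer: 119716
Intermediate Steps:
q(o) = -4 + o (q(o) = -4 + 1*o = -4 + o)
(327 + q(23))**2 = (327 + (-4 + 23))**2 = (327 + 19)**2 = 346**2 = 119716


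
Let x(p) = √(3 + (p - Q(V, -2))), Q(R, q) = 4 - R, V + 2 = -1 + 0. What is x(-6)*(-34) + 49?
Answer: 49 - 34*I*√10 ≈ 49.0 - 107.52*I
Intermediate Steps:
V = -3 (V = -2 + (-1 + 0) = -2 - 1 = -3)
x(p) = √(-4 + p) (x(p) = √(3 + (p - (4 - 1*(-3)))) = √(3 + (p - (4 + 3))) = √(3 + (p - 1*7)) = √(3 + (p - 7)) = √(3 + (-7 + p)) = √(-4 + p))
x(-6)*(-34) + 49 = √(-4 - 6)*(-34) + 49 = √(-10)*(-34) + 49 = (I*√10)*(-34) + 49 = -34*I*√10 + 49 = 49 - 34*I*√10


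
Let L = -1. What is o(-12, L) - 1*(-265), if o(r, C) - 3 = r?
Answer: 256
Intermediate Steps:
o(r, C) = 3 + r
o(-12, L) - 1*(-265) = (3 - 12) - 1*(-265) = -9 + 265 = 256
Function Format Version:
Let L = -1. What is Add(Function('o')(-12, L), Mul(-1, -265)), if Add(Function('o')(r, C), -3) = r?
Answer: 256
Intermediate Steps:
Function('o')(r, C) = Add(3, r)
Add(Function('o')(-12, L), Mul(-1, -265)) = Add(Add(3, -12), Mul(-1, -265)) = Add(-9, 265) = 256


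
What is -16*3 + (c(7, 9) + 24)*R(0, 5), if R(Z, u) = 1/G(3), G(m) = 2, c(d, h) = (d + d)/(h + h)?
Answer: -641/18 ≈ -35.611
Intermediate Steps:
c(d, h) = d/h (c(d, h) = (2*d)/((2*h)) = (2*d)*(1/(2*h)) = d/h)
R(Z, u) = ½ (R(Z, u) = 1/2 = ½)
-16*3 + (c(7, 9) + 24)*R(0, 5) = -16*3 + (7/9 + 24)*(½) = -48 + (7*(⅑) + 24)*(½) = -48 + (7/9 + 24)*(½) = -48 + (223/9)*(½) = -48 + 223/18 = -641/18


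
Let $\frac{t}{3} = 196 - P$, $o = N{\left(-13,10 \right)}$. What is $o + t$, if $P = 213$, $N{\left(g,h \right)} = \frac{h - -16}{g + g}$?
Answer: $-52$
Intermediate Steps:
$N{\left(g,h \right)} = \frac{16 + h}{2 g}$ ($N{\left(g,h \right)} = \frac{h + 16}{2 g} = \left(16 + h\right) \frac{1}{2 g} = \frac{16 + h}{2 g}$)
$o = -1$ ($o = \frac{16 + 10}{2 \left(-13\right)} = \frac{1}{2} \left(- \frac{1}{13}\right) 26 = -1$)
$t = -51$ ($t = 3 \left(196 - 213\right) = 3 \left(-17\right) = -51$)
$o + t = -1 - 51 = -52$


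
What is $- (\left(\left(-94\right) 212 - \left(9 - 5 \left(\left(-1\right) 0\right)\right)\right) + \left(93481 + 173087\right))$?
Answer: $-246631$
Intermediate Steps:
$- (\left(\left(-94\right) 212 - \left(9 - 5 \left(\left(-1\right) 0\right)\right)\right) + \left(93481 + 173087\right)) = - (\left(-19928 + \left(5 \cdot 0 - 9\right)\right) + 266568) = - (\left(-19928 + \left(0 - 9\right)\right) + 266568) = - (\left(-19928 - 9\right) + 266568) = - (-19937 + 266568) = \left(-1\right) 246631 = -246631$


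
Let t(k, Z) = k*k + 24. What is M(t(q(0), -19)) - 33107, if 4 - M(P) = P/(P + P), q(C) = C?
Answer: -66207/2 ≈ -33104.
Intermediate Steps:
t(k, Z) = 24 + k**2 (t(k, Z) = k**2 + 24 = 24 + k**2)
M(P) = 7/2 (M(P) = 4 - P/(P + P) = 4 - P/(2*P) = 4 - P*1/(2*P) = 4 - 1*1/2 = 4 - 1/2 = 7/2)
M(t(q(0), -19)) - 33107 = 7/2 - 33107 = -66207/2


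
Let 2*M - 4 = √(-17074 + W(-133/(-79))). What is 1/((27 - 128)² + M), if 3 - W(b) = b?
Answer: 1612074/16448665393 - I*√106550618/16448665393 ≈ 9.8006e-5 - 6.2755e-7*I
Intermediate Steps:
W(b) = 3 - b
M = 2 + I*√106550618/158 (M = 2 + √(-17074 + (3 - (-133)/(-79)))/2 = 2 + √(-17074 + (3 - (-133)*(-1)/79))/2 = 2 + √(-17074 + (3 - 1*133/79))/2 = 2 + √(-17074 + (3 - 133/79))/2 = 2 + √(-17074 + 104/79)/2 = 2 + √(-1348742/79)/2 = 2 + (I*√106550618/79)/2 = 2 + I*√106550618/158 ≈ 2.0 + 65.331*I)
1/((27 - 128)² + M) = 1/((27 - 128)² + (2 + I*√106550618/158)) = 1/((-101)² + (2 + I*√106550618/158)) = 1/(10201 + (2 + I*√106550618/158)) = 1/(10203 + I*√106550618/158)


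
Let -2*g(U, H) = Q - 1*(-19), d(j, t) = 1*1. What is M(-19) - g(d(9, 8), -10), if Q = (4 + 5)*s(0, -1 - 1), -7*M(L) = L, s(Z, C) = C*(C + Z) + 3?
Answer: 306/7 ≈ 43.714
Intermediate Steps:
s(Z, C) = 3 + C*(C + Z)
M(L) = -L/7
d(j, t) = 1
Q = 63 (Q = (4 + 5)*(3 + (-1 - 1)² + (-1 - 1)*0) = 9*(3 + (-2)² - 2*0) = 9*(3 + 4 + 0) = 9*7 = 63)
g(U, H) = -41 (g(U, H) = -(63 - 1*(-19))/2 = -(63 + 19)/2 = -½*82 = -41)
M(-19) - g(d(9, 8), -10) = -⅐*(-19) - 1*(-41) = 19/7 + 41 = 306/7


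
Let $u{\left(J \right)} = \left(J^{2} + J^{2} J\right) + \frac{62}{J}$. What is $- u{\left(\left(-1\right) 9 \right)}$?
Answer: $\frac{5894}{9} \approx 654.89$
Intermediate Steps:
$u{\left(J \right)} = J^{2} + J^{3} + \frac{62}{J}$ ($u{\left(J \right)} = \left(J^{2} + J^{3}\right) + \frac{62}{J} = J^{2} + J^{3} + \frac{62}{J}$)
$- u{\left(\left(-1\right) 9 \right)} = - \frac{62 + \left(\left(-1\right) 9\right)^{3} \left(1 - 9\right)}{\left(-1\right) 9} = - \frac{62 + \left(-9\right)^{3} \left(1 - 9\right)}{-9} = - \frac{\left(-1\right) \left(62 - -5832\right)}{9} = - \frac{\left(-1\right) \left(62 + 5832\right)}{9} = - \frac{\left(-1\right) 5894}{9} = \left(-1\right) \left(- \frac{5894}{9}\right) = \frac{5894}{9}$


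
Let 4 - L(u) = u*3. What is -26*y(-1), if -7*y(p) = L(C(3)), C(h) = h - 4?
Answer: 26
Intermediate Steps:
C(h) = -4 + h
L(u) = 4 - 3*u (L(u) = 4 - u*3 = 4 - 3*u)
y(p) = -1 (y(p) = -(4 - 3*(-4 + 3))/7 = -(4 - 3*(-1))/7 = -(4 + 3)/7 = -⅐*7 = -1)
-26*y(-1) = -26*(-1) = -1*(-26) = 26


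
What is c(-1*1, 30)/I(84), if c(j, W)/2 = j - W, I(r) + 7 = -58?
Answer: 62/65 ≈ 0.95385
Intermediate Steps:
I(r) = -65 (I(r) = -7 - 58 = -65)
c(j, W) = -2*W + 2*j (c(j, W) = 2*(j - W) = -2*W + 2*j)
c(-1*1, 30)/I(84) = (-2*30 + 2*(-1*1))/(-65) = (-60 + 2*(-1))*(-1/65) = (-60 - 2)*(-1/65) = -62*(-1/65) = 62/65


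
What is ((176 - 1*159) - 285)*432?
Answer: -115776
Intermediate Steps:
((176 - 1*159) - 285)*432 = ((176 - 159) - 285)*432 = (17 - 285)*432 = -268*432 = -115776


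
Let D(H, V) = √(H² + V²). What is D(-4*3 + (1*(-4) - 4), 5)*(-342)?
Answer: -1710*√17 ≈ -7050.5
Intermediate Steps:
D(-4*3 + (1*(-4) - 4), 5)*(-342) = √((-4*3 + (1*(-4) - 4))² + 5²)*(-342) = √((-12 + (-4 - 4))² + 25)*(-342) = √((-12 - 8)² + 25)*(-342) = √((-20)² + 25)*(-342) = √(400 + 25)*(-342) = √425*(-342) = (5*√17)*(-342) = -1710*√17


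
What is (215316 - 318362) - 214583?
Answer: -317629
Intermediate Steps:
(215316 - 318362) - 214583 = -103046 - 214583 = -317629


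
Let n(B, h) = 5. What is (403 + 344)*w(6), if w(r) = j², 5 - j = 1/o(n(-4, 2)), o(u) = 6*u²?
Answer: 46563083/2500 ≈ 18625.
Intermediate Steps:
j = 749/150 (j = 5 - 1/(6*5²) = 5 - 1/(6*25) = 5 - 1/150 = 749/150 ≈ 4.9933)
w(r) = 561001/22500 (w(r) = (749/150)² = 561001/22500)
(403 + 344)*w(6) = (403 + 344)*(561001/22500) = 747*(561001/22500) = 46563083/2500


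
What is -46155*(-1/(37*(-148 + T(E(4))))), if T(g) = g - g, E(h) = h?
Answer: -46155/5476 ≈ -8.4286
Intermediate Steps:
T(g) = 0
-46155*(-1/(37*(-148 + T(E(4))))) = -46155*(-1/(37*(-148 + 0))) = -46155/((-37*(-148))) = -46155/5476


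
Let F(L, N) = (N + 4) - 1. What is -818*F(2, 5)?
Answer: -6544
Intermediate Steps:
F(L, N) = 3 + N (F(L, N) = (4 + N) - 1 = 3 + N)
-818*F(2, 5) = -818*(3 + 5) = -818*8 = -6544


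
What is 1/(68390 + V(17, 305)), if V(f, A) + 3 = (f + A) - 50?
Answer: 1/68659 ≈ 1.4565e-5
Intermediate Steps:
V(f, A) = -53 + A + f (V(f, A) = -3 + ((f + A) - 50) = -3 + ((A + f) - 50) = -3 + (-50 + A + f) = -53 + A + f)
1/(68390 + V(17, 305)) = 1/(68390 + (-53 + 305 + 17)) = 1/(68390 + 269) = 1/68659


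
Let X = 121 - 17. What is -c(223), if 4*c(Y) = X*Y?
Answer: -5798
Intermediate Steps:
X = 104
c(Y) = 26*Y (c(Y) = (104*Y)/4 = 26*Y)
-c(223) = -26*223 = -1*5798 = -5798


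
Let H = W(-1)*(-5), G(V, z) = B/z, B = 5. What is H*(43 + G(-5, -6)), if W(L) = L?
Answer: 1265/6 ≈ 210.83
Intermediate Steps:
G(V, z) = 5/z
H = 5 (H = -1*(-5) = 5)
H*(43 + G(-5, -6)) = 5*(43 + 5/(-6)) = 5*(43 + 5*(-⅙)) = 5*(43 - ⅚) = 5*(253/6) = 1265/6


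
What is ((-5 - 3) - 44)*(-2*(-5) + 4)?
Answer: -728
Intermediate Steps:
((-5 - 3) - 44)*(-2*(-5) + 4) = (-8 - 44)*(10 + 4) = -52*14 = -728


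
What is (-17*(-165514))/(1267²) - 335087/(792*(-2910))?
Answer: 7022789718503/3699741664080 ≈ 1.8982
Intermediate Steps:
(-17*(-165514))/(1267²) - 335087/(792*(-2910)) = 2813738/1605289 - 335087/(-2304720) = 2813738*(1/1605289) - 335087*(-1/2304720) = 2813738/1605289 + 335087/2304720 = 7022789718503/3699741664080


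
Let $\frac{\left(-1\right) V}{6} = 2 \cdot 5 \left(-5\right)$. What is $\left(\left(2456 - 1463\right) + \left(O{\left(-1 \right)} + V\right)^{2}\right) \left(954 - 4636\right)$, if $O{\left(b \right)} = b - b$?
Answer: $-335036226$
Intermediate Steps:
$V = 300$ ($V = - 6 \cdot 2 \cdot 5 \left(-5\right) = - 6 \cdot 10 \left(-5\right) = \left(-6\right) \left(-50\right) = 300$)
$O{\left(b \right)} = 0$
$\left(\left(2456 - 1463\right) + \left(O{\left(-1 \right)} + V\right)^{2}\right) \left(954 - 4636\right) = \left(\left(2456 - 1463\right) + \left(0 + 300\right)^{2}\right) \left(954 - 4636\right) = \left(993 + 300^{2}\right) \left(-3682\right) = \left(993 + 90000\right) \left(-3682\right) = 90993 \left(-3682\right) = -335036226$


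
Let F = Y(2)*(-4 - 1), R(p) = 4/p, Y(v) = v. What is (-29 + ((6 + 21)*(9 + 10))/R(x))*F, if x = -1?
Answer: 3145/2 ≈ 1572.5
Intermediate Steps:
F = -10 (F = 2*(-4 - 1) = 2*(-5) = -10)
(-29 + ((6 + 21)*(9 + 10))/R(x))*F = (-29 + ((6 + 21)*(9 + 10))/((4/(-1))))*(-10) = (-29 + (27*19)/((4*(-1))))*(-10) = (-29 + 513/(-4))*(-10) = (-29 + 513*(-¼))*(-10) = (-29 - 513/4)*(-10) = -629/4*(-10) = 3145/2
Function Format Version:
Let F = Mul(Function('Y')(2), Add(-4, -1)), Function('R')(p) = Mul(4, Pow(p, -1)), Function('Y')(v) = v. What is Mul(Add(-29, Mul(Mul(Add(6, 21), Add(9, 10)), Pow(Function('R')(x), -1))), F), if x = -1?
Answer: Rational(3145, 2) ≈ 1572.5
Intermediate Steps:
F = -10 (F = Mul(2, Add(-4, -1)) = Mul(2, -5) = -10)
Mul(Add(-29, Mul(Mul(Add(6, 21), Add(9, 10)), Pow(Function('R')(x), -1))), F) = Mul(Add(-29, Mul(Mul(Add(6, 21), Add(9, 10)), Pow(Mul(4, Pow(-1, -1)), -1))), -10) = Mul(Add(-29, Mul(Mul(27, 19), Pow(Mul(4, -1), -1))), -10) = Mul(Add(-29, Mul(513, Pow(-4, -1))), -10) = Mul(Add(-29, Mul(513, Rational(-1, 4))), -10) = Mul(Add(-29, Rational(-513, 4)), -10) = Mul(Rational(-629, 4), -10) = Rational(3145, 2)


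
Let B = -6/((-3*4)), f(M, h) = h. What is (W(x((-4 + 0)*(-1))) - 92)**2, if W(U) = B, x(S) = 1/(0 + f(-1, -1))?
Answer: 33489/4 ≈ 8372.3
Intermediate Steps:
x(S) = -1 (x(S) = 1/(0 - 1) = 1/(-1) = -1)
B = 1/2 (B = -6/(-12) = -6*(-1/12) = 1/2 ≈ 0.50000)
W(U) = 1/2
(W(x((-4 + 0)*(-1))) - 92)**2 = (1/2 - 92)**2 = (-183/2)**2 = 33489/4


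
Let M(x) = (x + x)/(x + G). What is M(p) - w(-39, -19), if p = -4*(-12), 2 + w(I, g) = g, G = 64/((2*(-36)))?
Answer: 1221/53 ≈ 23.038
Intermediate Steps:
G = -8/9 (G = 64/(-72) = 64*(-1/72) = -8/9 ≈ -0.88889)
w(I, g) = -2 + g
p = 48
M(x) = 2*x/(-8/9 + x) (M(x) = (x + x)/(x - 8/9) = (2*x)/(-8/9 + x) = 2*x/(-8/9 + x))
M(p) - w(-39, -19) = 18*48/(-8 + 9*48) - (-2 - 19) = 18*48/(-8 + 432) - 1*(-21) = 18*48/424 + 21 = 18*48*(1/424) + 21 = 108/53 + 21 = 1221/53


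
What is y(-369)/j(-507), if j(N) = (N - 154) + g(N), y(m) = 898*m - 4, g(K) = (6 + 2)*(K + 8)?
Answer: 331366/4653 ≈ 71.216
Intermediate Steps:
g(K) = 64 + 8*K (g(K) = 8*(8 + K) = 64 + 8*K)
y(m) = -4 + 898*m
j(N) = -90 + 9*N (j(N) = (N - 154) + (64 + 8*N) = (-154 + N) + (64 + 8*N) = -90 + 9*N)
y(-369)/j(-507) = (-4 + 898*(-369))/(-90 + 9*(-507)) = (-4 - 331362)/(-90 - 4563) = -331366/(-4653) = -331366*(-1/4653) = 331366/4653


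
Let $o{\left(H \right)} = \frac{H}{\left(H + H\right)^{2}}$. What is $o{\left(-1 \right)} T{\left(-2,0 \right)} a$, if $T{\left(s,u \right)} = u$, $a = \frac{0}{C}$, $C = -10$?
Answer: $0$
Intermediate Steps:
$o{\left(H \right)} = \frac{1}{4 H}$ ($o{\left(H \right)} = \frac{H}{\left(2 H\right)^{2}} = \frac{H}{4 H^{2}} = H \frac{1}{4 H^{2}} = \frac{1}{4 H}$)
$a = 0$ ($a = \frac{0}{-10} = 0 \left(- \frac{1}{10}\right) = 0$)
$o{\left(-1 \right)} T{\left(-2,0 \right)} a = \frac{1}{4 \left(-1\right)} 0 \cdot 0 = \frac{1}{4} \left(-1\right) 0 \cdot 0 = \left(- \frac{1}{4}\right) 0 \cdot 0 = 0 \cdot 0 = 0$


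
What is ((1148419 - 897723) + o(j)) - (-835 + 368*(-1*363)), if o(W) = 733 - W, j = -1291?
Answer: 387139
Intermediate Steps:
((1148419 - 897723) + o(j)) - (-835 + 368*(-1*363)) = ((1148419 - 897723) + (733 - 1*(-1291))) - (-835 + 368*(-1*363)) = (250696 + (733 + 1291)) - (-835 + 368*(-363)) = (250696 + 2024) - (-835 - 133584) = 252720 - 1*(-134419) = 252720 + 134419 = 387139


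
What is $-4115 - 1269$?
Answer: $-5384$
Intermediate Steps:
$-4115 - 1269 = -5384$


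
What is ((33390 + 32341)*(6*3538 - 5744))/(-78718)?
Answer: -508889402/39359 ≈ -12929.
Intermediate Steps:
((33390 + 32341)*(6*3538 - 5744))/(-78718) = (65731*(21228 - 5744))*(-1/78718) = (65731*15484)*(-1/78718) = 1017778804*(-1/78718) = -508889402/39359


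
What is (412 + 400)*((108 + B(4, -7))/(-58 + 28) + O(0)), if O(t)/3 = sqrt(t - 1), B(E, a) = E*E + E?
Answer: -51968/15 + 2436*I ≈ -3464.5 + 2436.0*I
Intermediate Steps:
B(E, a) = E + E**2 (B(E, a) = E**2 + E = E + E**2)
O(t) = 3*sqrt(-1 + t) (O(t) = 3*sqrt(t - 1) = 3*sqrt(-1 + t))
(412 + 400)*((108 + B(4, -7))/(-58 + 28) + O(0)) = (412 + 400)*((108 + 4*(1 + 4))/(-58 + 28) + 3*sqrt(-1 + 0)) = 812*((108 + 4*5)/(-30) + 3*sqrt(-1)) = 812*((108 + 20)*(-1/30) + 3*I) = 812*(128*(-1/30) + 3*I) = 812*(-64/15 + 3*I) = -51968/15 + 2436*I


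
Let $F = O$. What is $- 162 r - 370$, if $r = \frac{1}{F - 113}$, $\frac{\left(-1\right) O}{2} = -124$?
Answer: $- \frac{1856}{5} \approx -371.2$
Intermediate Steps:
$O = 248$ ($O = \left(-2\right) \left(-124\right) = 248$)
$F = 248$
$r = \frac{1}{135}$ ($r = \frac{1}{248 - 113} = \frac{1}{135} \approx 0.0074074$)
$- 162 r - 370 = \left(-162\right) \frac{1}{135} - 370 = - \frac{6}{5} - 370 = - \frac{1856}{5}$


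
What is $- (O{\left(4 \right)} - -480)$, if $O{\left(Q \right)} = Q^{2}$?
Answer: $-496$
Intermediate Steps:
$- (O{\left(4 \right)} - -480) = - (4^{2} - -480) = - (16 + 480) = \left(-1\right) 496 = -496$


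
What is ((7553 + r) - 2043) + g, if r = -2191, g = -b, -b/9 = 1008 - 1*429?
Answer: 8530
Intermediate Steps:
b = -5211 (b = -9*(1008 - 1*429) = -9*(1008 - 429) = -9*579 = -5211)
g = 5211 (g = -1*(-5211) = 5211)
((7553 + r) - 2043) + g = ((7553 - 2191) - 2043) + 5211 = (5362 - 2043) + 5211 = 3319 + 5211 = 8530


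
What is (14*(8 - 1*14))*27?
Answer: -2268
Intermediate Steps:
(14*(8 - 1*14))*27 = (14*(8 - 14))*27 = (14*(-6))*27 = -84*27 = -2268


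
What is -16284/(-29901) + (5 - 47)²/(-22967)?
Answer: 15297584/32701727 ≈ 0.46779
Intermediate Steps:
-16284/(-29901) + (5 - 47)²/(-22967) = -16284*(-1/29901) + (-42)²*(-1/22967) = 5428/9967 + 1764*(-1/22967) = 5428/9967 - 252/3281 = 15297584/32701727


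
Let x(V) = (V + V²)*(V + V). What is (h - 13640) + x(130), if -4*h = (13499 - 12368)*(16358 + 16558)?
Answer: -4892839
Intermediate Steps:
x(V) = 2*V*(V + V²) (x(V) = (V + V²)*(2*V) = 2*V*(V + V²))
h = -9306999 (h = -(13499 - 12368)*(16358 + 16558)/4 = -1131*32916/4 = -¼*37227996 = -9306999)
(h - 13640) + x(130) = (-9306999 - 13640) + 2*130²*(1 + 130) = -9320639 + 2*16900*131 = -9320639 + 4427800 = -4892839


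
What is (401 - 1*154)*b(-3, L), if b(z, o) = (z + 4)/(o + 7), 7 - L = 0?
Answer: 247/14 ≈ 17.643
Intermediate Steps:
L = 7 (L = 7 - 1*0 = 7 + 0 = 7)
b(z, o) = (4 + z)/(7 + o)
(401 - 1*154)*b(-3, L) = (401 - 1*154)*((4 - 3)/(7 + 7)) = (401 - 154)*(1/14) = 247*((1/14)*1) = 247*(1/14) = 247/14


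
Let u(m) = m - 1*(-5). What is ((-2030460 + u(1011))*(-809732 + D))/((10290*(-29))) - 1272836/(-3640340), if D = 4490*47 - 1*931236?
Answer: -282574420350980243/27157846485 ≈ -1.0405e+7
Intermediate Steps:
u(m) = 5 + m (u(m) = m + 5 = 5 + m)
D = -720206 (D = 211030 - 931236 = -720206)
((-2030460 + u(1011))*(-809732 + D))/((10290*(-29))) - 1272836/(-3640340) = ((-2030460 + (5 + 1011))*(-809732 - 720206))/((10290*(-29))) - 1272836/(-3640340) = ((-2030460 + 1016)*(-1529938))/(-298410) - 1272836*(-1/3640340) = -2029444*(-1529938)*(-1/298410) + 318209/910085 = 3104923494472*(-1/298410) + 318209/910085 = -1552461747236/149205 + 318209/910085 = -282574420350980243/27157846485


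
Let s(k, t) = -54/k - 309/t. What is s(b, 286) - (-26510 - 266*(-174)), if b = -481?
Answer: -209258713/10582 ≈ -19775.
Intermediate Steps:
s(k, t) = -309/t - 54/k
s(b, 286) - (-26510 - 266*(-174)) = (-309/286 - 54/(-481)) - (-26510 - 266*(-174)) = (-309*1/286 - 54*(-1/481)) - (-26510 - 1*(-46284)) = (-309/286 + 54/481) - (-26510 + 46284) = -10245/10582 - 1*19774 = -10245/10582 - 19774 = -209258713/10582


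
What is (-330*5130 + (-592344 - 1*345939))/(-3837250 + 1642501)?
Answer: 877061/731583 ≈ 1.1989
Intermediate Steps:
(-330*5130 + (-592344 - 1*345939))/(-3837250 + 1642501) = (-1692900 + (-592344 - 345939))/(-2194749) = (-1692900 - 938283)*(-1/2194749) = -2631183*(-1/2194749) = 877061/731583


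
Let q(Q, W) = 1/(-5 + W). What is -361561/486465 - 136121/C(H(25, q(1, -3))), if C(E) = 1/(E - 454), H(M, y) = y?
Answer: 240570362636257/3891720 ≈ 6.1816e+7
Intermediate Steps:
C(E) = 1/(-454 + E)
-361561/486465 - 136121/C(H(25, q(1, -3))) = -361561/486465 - (-61798934 + 136121/(-5 - 3)) = -361561*1/486465 - 136121/(1/(-454 + 1/(-8))) = -361561/486465 - 136121/(1/(-454 - 1/8)) = -361561/486465 - 136121/(1/(-3633/8)) = -361561/486465 - 136121/(-8/3633) = -361561/486465 - 136121*(-3633/8) = -361561/486465 + 494527593/8 = 240570362636257/3891720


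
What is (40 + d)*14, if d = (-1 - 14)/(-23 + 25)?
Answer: 455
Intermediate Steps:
d = -15/2 ≈ -7.5000
(40 + d)*14 = (40 - 15/2)*14 = (65/2)*14 = 455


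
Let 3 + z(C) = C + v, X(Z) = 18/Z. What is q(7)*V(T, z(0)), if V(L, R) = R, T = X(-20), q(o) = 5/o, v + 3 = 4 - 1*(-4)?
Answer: 10/7 ≈ 1.4286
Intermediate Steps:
v = 5 (v = -3 + (4 - 1*(-4)) = -3 + (4 + 4) = -3 + 8 = 5)
z(C) = 2 + C (z(C) = -3 + (C + 5) = -3 + (5 + C) = 2 + C)
T = -9/10 (T = 18/(-20) = 18*(-1/20) = -9/10 ≈ -0.90000)
q(7)*V(T, z(0)) = (5/7)*(2 + 0) = (5*(⅐))*2 = (5/7)*2 = 10/7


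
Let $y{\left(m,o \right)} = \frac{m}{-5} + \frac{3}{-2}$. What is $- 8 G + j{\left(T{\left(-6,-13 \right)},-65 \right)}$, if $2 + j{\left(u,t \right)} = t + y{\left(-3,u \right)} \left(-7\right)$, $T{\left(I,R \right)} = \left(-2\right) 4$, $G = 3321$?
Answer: $- \frac{266287}{10} \approx -26629.0$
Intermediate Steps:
$T{\left(I,R \right)} = -8$
$y{\left(m,o \right)} = - \frac{3}{2} - \frac{m}{5}$ ($y{\left(m,o \right)} = m \left(- \frac{1}{5}\right) + 3 \left(- \frac{1}{2}\right) = - \frac{m}{5} - \frac{3}{2} = - \frac{3}{2} - \frac{m}{5}$)
$j{\left(u,t \right)} = \frac{43}{10} + t$ ($j{\left(u,t \right)} = -2 + \left(t + \left(- \frac{3}{2} - - \frac{3}{5}\right) \left(-7\right)\right) = -2 + \left(t + \left(- \frac{3}{2} + \frac{3}{5}\right) \left(-7\right)\right) = -2 + \left(t - - \frac{63}{10}\right) = -2 + \left(t + \frac{63}{10}\right) = -2 + \left(\frac{63}{10} + t\right) = \frac{43}{10} + t$)
$- 8 G + j{\left(T{\left(-6,-13 \right)},-65 \right)} = \left(-8\right) 3321 + \left(\frac{43}{10} - 65\right) = -26568 - \frac{607}{10} = - \frac{266287}{10}$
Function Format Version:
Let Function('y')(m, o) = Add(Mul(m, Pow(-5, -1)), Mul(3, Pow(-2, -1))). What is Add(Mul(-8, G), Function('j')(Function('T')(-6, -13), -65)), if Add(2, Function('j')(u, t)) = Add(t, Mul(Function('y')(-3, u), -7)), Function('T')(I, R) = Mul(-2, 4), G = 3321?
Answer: Rational(-266287, 10) ≈ -26629.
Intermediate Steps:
Function('T')(I, R) = -8
Function('y')(m, o) = Add(Rational(-3, 2), Mul(Rational(-1, 5), m)) (Function('y')(m, o) = Add(Mul(m, Rational(-1, 5)), Mul(3, Rational(-1, 2))) = Add(Mul(Rational(-1, 5), m), Rational(-3, 2)) = Add(Rational(-3, 2), Mul(Rational(-1, 5), m)))
Function('j')(u, t) = Add(Rational(43, 10), t) (Function('j')(u, t) = Add(-2, Add(t, Mul(Add(Rational(-3, 2), Mul(Rational(-1, 5), -3)), -7))) = Add(-2, Add(t, Mul(Add(Rational(-3, 2), Rational(3, 5)), -7))) = Add(-2, Add(t, Mul(Rational(-9, 10), -7))) = Add(-2, Add(t, Rational(63, 10))) = Add(-2, Add(Rational(63, 10), t)) = Add(Rational(43, 10), t))
Add(Mul(-8, G), Function('j')(Function('T')(-6, -13), -65)) = Add(Mul(-8, 3321), Add(Rational(43, 10), -65)) = Add(-26568, Rational(-607, 10)) = Rational(-266287, 10)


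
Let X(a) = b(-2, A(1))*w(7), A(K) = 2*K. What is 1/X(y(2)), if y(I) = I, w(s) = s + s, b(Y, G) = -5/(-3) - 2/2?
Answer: 3/28 ≈ 0.10714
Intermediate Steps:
b(Y, G) = ⅔ (b(Y, G) = -5*(-⅓) - 2*½ = 5/3 - 1 = ⅔)
w(s) = 2*s
X(a) = 28/3 (X(a) = 2*(2*7)/3 = (⅔)*14 = 28/3)
1/X(y(2)) = 1/(28/3) = 3/28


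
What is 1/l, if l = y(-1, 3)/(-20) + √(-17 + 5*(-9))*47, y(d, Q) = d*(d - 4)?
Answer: -4/2191329 - 752*I*√62/2191329 ≈ -1.8254e-6 - 0.0027021*I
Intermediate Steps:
y(d, Q) = d*(-4 + d)
l = -¼ + 47*I*√62 (l = -(-4 - 1)/(-20) + √(-17 + 5*(-9))*47 = -1*(-5)*(-1/20) + √(-17 - 45)*47 = 5*(-1/20) + √(-62)*47 = -¼ + (I*√62)*47 = -¼ + 47*I*√62 ≈ -0.25 + 370.08*I)
1/l = 1/(-¼ + 47*I*√62)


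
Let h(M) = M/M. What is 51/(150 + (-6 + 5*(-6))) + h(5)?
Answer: 55/38 ≈ 1.4474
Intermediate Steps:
h(M) = 1
51/(150 + (-6 + 5*(-6))) + h(5) = 51/(150 + (-6 + 5*(-6))) + 1 = 51/(150 + (-6 - 30)) + 1 = 51/(150 - 36) + 1 = 51/114 + 1 = (1/114)*51 + 1 = 17/38 + 1 = 55/38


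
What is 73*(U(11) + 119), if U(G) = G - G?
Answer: 8687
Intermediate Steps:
U(G) = 0
73*(U(11) + 119) = 73*(0 + 119) = 73*119 = 8687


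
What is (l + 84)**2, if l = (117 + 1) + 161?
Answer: 131769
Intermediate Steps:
l = 279 (l = 118 + 161 = 279)
(l + 84)**2 = (279 + 84)**2 = 363**2 = 131769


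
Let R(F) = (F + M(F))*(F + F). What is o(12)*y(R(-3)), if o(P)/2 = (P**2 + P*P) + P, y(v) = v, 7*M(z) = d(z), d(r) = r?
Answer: 86400/7 ≈ 12343.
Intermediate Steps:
M(z) = z/7
R(F) = 16*F**2/7 (R(F) = (F + F/7)*(F + F) = (8*F/7)*(2*F) = 16*F**2/7)
o(P) = 2*P + 4*P**2 (o(P) = 2*((P**2 + P*P) + P) = 2*((P**2 + P**2) + P) = 2*(2*P**2 + P) = 2*(P + 2*P**2) = 2*P + 4*P**2)
o(12)*y(R(-3)) = (2*12*(1 + 2*12))*((16/7)*(-3)**2) = (2*12*(1 + 24))*((16/7)*9) = (2*12*25)*(144/7) = 600*(144/7) = 86400/7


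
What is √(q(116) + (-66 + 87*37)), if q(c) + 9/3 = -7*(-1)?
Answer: √3157 ≈ 56.187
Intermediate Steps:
q(c) = 4 (q(c) = -3 - 7*(-1) = -3 + 7 = 4)
√(q(116) + (-66 + 87*37)) = √(4 + (-66 + 87*37)) = √(4 + (-66 + 3219)) = √(4 + 3153) = √3157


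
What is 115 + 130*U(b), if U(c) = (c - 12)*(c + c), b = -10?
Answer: 57315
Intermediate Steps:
U(c) = 2*c*(-12 + c) (U(c) = (-12 + c)*(2*c) = 2*c*(-12 + c))
115 + 130*U(b) = 115 + 130*(2*(-10)*(-12 - 10)) = 115 + 130*(2*(-10)*(-22)) = 115 + 130*440 = 115 + 57200 = 57315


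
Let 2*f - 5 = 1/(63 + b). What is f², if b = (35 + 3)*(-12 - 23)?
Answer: 10029889/1605289 ≈ 6.2480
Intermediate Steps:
b = -1330 (b = 38*(-35) = -1330)
f = 3167/1267 (f = 5/2 + 1/(2*(63 - 1330)) = 5/2 + (½)/(-1267) = 5/2 + (½)*(-1/1267) = 5/2 - 1/2534 = 3167/1267 ≈ 2.4996)
f² = (3167/1267)² = 10029889/1605289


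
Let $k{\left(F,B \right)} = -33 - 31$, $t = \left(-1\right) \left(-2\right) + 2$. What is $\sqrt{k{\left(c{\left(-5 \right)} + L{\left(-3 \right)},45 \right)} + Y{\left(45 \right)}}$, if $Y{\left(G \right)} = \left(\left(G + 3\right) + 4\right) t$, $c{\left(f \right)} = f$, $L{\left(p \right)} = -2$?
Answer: $12$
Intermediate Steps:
$t = 4$ ($t = 2 + 2 = 4$)
$k{\left(F,B \right)} = -64$
$Y{\left(G \right)} = 28 + 4 G$ ($Y{\left(G \right)} = \left(\left(G + 3\right) + 4\right) 4 = \left(\left(3 + G\right) + 4\right) 4 = \left(7 + G\right) 4 = 28 + 4 G$)
$\sqrt{k{\left(c{\left(-5 \right)} + L{\left(-3 \right)},45 \right)} + Y{\left(45 \right)}} = \sqrt{-64 + \left(28 + 4 \cdot 45\right)} = \sqrt{-64 + \left(28 + 180\right)} = \sqrt{-64 + 208} = \sqrt{144} = 12$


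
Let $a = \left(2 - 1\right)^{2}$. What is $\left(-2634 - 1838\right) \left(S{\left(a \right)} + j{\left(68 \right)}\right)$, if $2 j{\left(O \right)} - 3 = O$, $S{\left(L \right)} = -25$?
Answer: $-46956$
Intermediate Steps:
$a = 1$ ($a = 1^{2} = 1$)
$j{\left(O \right)} = \frac{3}{2} + \frac{O}{2}$
$\left(-2634 - 1838\right) \left(S{\left(a \right)} + j{\left(68 \right)}\right) = \left(-2634 - 1838\right) \left(-25 + \left(\frac{3}{2} + \frac{1}{2} \cdot 68\right)\right) = - 4472 \left(-25 + \left(\frac{3}{2} + 34\right)\right) = - 4472 \left(-25 + \frac{71}{2}\right) = \left(-4472\right) \frac{21}{2} = -46956$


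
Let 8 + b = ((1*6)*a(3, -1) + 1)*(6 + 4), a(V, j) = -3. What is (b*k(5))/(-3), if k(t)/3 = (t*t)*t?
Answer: 22250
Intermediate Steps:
k(t) = 3*t³ (k(t) = 3*((t*t)*t) = 3*(t²*t) = 3*t³)
b = -178 (b = -8 + ((1*6)*(-3) + 1)*(6 + 4) = -8 + (6*(-3) + 1)*10 = -8 + (-18 + 1)*10 = -8 - 17*10 = -8 - 170 = -178)
(b*k(5))/(-3) = -534*5³/(-3) = -534*125*(-⅓) = -178*375*(-⅓) = -66750*(-⅓) = 22250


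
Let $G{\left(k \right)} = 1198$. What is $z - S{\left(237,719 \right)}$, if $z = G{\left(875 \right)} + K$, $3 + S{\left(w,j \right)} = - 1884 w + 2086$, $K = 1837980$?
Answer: $2283603$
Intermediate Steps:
$S{\left(w,j \right)} = 2083 - 1884 w$ ($S{\left(w,j \right)} = -3 - \left(-2086 + 1884 w\right) = 2083 - 1884 w$)
$z = 1839178$ ($z = 1198 + 1837980 = 1839178$)
$z - S{\left(237,719 \right)} = 1839178 - \left(2083 - 446508\right) = 1839178 - -444425 = 1839178 + 444425 = 2283603$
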